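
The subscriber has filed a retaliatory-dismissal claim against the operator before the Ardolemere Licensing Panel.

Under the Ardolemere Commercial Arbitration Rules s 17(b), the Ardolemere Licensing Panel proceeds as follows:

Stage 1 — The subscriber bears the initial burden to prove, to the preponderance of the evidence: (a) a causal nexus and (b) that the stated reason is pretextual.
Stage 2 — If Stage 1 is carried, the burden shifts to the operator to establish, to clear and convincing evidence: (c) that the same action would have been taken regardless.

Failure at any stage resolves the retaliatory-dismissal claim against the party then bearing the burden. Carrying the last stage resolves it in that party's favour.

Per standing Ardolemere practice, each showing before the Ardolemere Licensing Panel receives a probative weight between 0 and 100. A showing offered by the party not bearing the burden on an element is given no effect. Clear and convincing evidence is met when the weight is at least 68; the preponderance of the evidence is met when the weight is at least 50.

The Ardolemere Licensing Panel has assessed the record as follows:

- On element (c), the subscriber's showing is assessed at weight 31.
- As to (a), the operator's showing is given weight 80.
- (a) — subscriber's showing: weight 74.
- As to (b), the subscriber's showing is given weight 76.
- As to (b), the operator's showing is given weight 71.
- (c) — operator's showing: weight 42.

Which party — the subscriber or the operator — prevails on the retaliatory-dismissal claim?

subscriber

Stage 1 (subscriber, the preponderance of the evidence, weight is at least 50): (a) 74 (operator's 80 disregarded) ≥ 50 — meets; (b) 76 (operator's 71 disregarded) ≥ 50 — meets.
  Stage 1 carried; the burden shifts to the operator.
Stage 2 (operator, clear and convincing evidence, weight is at least 68): (c) 42 (subscriber's 31 disregarded) < 68 — fails.
  Not every element is met, so the operator fails to carry Stage 2.
The subscriber prevails.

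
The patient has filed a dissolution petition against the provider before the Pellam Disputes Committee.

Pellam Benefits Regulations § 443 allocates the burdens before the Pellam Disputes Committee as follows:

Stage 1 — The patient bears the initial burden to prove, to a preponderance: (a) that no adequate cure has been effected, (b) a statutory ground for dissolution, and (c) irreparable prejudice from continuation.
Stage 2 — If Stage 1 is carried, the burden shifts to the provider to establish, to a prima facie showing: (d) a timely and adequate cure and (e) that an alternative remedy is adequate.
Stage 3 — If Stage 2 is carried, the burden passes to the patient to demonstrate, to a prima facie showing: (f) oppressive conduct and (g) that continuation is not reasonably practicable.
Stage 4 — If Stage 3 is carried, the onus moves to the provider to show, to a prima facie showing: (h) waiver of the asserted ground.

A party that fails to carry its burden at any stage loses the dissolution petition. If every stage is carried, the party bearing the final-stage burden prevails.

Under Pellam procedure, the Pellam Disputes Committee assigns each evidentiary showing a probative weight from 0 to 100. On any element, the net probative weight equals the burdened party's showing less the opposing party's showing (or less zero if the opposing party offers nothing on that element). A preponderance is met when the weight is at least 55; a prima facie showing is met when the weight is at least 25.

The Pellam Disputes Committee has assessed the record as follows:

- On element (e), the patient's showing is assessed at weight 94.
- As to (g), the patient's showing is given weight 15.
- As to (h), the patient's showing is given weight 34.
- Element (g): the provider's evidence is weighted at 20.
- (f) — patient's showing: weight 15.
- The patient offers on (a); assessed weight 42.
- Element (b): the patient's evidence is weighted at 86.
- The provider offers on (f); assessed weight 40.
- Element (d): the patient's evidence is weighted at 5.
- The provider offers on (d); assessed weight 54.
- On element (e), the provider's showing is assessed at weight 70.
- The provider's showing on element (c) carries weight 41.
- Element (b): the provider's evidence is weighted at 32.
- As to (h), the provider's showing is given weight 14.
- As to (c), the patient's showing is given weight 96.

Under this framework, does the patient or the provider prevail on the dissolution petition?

At Stage 1 the patient must meet a preponderance (weight is at least 55): on (a) the weight is 42, which does not reach 55, so (a) does not meet the standard; on (b) the weight is 86 less the opposing 32 gives net 54, < 55, so (b) does not meet the standard; on (c) the weight is 96 less the opposing 41 gives net 55, which does reach 55, so (c) meets the standard.
  The patient does not carry Stage 1.
The provider prevails.

provider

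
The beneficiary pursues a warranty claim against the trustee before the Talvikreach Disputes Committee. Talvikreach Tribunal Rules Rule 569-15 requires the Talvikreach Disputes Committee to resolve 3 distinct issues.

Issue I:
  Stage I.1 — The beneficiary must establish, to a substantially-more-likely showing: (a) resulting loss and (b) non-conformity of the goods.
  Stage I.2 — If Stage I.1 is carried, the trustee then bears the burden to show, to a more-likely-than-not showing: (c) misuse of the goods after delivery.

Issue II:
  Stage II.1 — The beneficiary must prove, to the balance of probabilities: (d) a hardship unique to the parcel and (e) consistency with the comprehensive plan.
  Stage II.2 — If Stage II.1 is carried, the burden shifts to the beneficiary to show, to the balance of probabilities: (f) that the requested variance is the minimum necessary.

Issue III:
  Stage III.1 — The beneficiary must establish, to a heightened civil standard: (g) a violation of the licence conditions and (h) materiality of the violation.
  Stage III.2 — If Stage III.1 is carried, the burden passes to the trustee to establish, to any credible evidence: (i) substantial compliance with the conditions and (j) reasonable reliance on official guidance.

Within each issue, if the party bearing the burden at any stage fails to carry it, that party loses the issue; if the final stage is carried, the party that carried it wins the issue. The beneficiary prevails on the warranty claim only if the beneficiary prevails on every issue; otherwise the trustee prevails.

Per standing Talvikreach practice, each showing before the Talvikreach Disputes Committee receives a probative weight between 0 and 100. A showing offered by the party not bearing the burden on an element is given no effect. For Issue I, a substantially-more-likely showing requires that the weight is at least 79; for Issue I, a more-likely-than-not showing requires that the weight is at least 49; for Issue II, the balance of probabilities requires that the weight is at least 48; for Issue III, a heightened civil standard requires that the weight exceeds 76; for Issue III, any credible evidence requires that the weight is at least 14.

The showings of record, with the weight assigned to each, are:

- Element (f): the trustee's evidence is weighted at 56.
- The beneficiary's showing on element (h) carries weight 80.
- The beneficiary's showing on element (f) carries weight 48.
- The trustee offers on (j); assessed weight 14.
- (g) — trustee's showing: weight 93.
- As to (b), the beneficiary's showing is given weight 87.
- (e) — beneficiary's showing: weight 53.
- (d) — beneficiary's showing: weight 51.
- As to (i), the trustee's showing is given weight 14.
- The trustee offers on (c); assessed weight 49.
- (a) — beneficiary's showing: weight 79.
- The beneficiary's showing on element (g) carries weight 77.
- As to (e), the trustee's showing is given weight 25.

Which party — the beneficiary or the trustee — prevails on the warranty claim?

trustee

— Issue I —
At Stage I.1 the beneficiary must meet a substantially-more-likely showing (weight is at least 79): on (a) the weight is 79, which does reach 79, so (a) meets the standard; on (b) the weight is 87, which does reach 79, so (b) meets the standard.
  Stage I.1 is satisfied; the onus moves to the trustee.
At Stage I.2 the trustee must meet a more-likely-than-not showing (weight is at least 49): on (c) the weight is 49, which does reach 49, so (c) meets the standard.
  The trustee carries the last stage.
Every stage carried; the trustee prevails on this issue.
— Issue II —
Stage II.1 — burden on beneficiary; standard: the balance of probabilities (weight is at least 48).
    (d): 51 ≥ 48 [met]
    (e): 53 (trustee's 25 disregarded) ≥ 48 [met]
  Stage II.1 carried; the burden remains with the beneficiary.
Stage II.2 — burden on beneficiary; standard: the balance of probabilities (weight is at least 48).
    (f): 48 (trustee's 56 disregarded) ≥ 48 [met]
  The beneficiary carries the last stage.
With every stage satisfied, the beneficiary prevails on this issue.
— Issue III —
Stage III.1 — burden on beneficiary; standard: a heightened civil standard (weight exceeds 76).
    (g): 77 (trustee's 93 disregarded) > 76 [met]
    (h): 80 > 76 [met]
  The beneficiary carries Stage III.1; the trustee now bears the burden.
Stage III.2 — burden on trustee; standard: any credible evidence (weight is at least 14).
    (i): 14 ≥ 14 [met]
    (j): 14 ≥ 14 [met]
  The trustee carries the last stage.
Every stage carried; the trustee prevails on this issue.
Per-issue: Issue I → trustee; Issue II → beneficiary; Issue III → trustee. The beneficiary must prevail on every issue; overall, the trustee prevails.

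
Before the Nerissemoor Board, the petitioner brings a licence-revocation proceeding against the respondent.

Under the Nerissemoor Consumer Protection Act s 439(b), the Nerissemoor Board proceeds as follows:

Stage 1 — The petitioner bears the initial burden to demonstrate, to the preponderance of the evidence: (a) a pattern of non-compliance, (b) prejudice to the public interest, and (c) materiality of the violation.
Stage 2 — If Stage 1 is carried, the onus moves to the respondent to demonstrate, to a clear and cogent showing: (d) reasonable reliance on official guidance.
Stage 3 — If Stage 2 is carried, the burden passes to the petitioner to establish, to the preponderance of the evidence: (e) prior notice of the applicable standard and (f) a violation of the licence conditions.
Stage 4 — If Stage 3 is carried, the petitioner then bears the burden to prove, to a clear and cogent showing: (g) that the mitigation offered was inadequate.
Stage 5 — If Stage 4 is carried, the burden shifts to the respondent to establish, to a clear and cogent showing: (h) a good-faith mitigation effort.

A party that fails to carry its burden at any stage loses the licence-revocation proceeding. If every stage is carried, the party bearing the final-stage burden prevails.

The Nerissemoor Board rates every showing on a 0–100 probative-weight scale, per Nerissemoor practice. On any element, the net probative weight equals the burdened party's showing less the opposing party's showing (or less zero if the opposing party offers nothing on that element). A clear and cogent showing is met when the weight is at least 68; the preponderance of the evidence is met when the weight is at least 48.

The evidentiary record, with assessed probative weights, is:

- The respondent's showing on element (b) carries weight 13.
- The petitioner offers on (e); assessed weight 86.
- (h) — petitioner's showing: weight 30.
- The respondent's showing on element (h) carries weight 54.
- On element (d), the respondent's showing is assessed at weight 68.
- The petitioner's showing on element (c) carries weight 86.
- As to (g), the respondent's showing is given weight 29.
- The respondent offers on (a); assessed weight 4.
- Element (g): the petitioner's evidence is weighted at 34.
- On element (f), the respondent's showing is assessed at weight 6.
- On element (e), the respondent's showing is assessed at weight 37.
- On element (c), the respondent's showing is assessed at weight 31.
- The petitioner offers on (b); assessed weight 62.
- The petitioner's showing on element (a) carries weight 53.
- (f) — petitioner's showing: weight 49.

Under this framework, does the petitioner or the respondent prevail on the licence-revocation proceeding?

Stage 1 (petitioner, the preponderance of the evidence, weight is at least 48): (a) net 53−4=49 ≥ 48 — meets; (b) net 62−13=49 ≥ 48 — meets; (c) net 86−31=55 ≥ 48 — meets.
  Stage 1 carried; the burden shifts to the respondent.
Stage 2 (respondent, a clear and cogent showing, weight is at least 68): (d) 68 ≥ 68 — meets.
  All elements met. The burden passes to the petitioner.
Stage 3 (petitioner, the preponderance of the evidence, weight is at least 48): (e) net 86−37=49 ≥ 48 — meets; (f) net 49−6=43 < 48 — fails.
  Stage 3 not carried; the petitioner fails its burden.
The respondent prevails.

respondent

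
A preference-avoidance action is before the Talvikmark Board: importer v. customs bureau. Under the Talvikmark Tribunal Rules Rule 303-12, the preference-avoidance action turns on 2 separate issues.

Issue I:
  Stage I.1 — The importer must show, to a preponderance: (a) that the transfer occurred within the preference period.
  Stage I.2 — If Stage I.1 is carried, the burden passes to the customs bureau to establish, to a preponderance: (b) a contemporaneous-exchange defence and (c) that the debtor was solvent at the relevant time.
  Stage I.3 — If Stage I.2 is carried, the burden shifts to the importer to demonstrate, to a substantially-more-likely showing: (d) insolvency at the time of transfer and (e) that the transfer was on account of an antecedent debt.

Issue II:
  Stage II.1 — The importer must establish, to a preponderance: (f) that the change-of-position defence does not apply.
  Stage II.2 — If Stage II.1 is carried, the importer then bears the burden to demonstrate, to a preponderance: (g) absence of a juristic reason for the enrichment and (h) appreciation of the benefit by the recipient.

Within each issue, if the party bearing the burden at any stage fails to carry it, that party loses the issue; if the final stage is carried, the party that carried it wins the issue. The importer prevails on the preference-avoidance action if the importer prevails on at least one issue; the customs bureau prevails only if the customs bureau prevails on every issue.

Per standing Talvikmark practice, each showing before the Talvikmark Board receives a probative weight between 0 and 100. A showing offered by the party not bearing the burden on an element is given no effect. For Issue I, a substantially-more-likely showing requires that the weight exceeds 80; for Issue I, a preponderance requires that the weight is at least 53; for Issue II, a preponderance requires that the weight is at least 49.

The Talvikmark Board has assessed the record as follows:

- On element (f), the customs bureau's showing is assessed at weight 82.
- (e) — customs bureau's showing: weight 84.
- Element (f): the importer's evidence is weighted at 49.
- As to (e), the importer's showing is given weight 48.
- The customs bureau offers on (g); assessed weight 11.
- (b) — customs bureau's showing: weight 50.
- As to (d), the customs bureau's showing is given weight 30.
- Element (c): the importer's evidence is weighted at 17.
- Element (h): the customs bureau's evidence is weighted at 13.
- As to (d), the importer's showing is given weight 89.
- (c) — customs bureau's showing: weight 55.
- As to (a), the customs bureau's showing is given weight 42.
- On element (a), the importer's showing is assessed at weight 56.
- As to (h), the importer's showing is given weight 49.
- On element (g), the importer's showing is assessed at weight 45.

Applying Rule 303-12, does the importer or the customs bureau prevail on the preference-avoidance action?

importer

— Issue I —
Stage I.1 (importer, a preponderance, weight is at least 53): (a) 56 (customs bureau's 42 disregarded) ≥ 53 — meets.
  All elements met. The burden passes to the customs bureau.
Stage I.2 (customs bureau, a preponderance, weight is at least 53): (b) 50 < 53 — fails; (c) 55 (importer's 17 disregarded) ≥ 53 — meets.
  The customs bureau does not carry Stage I.2.
The analysis ends at Stage I.2; the importer prevails on this issue.
— Issue II —
Stage II.1 (importer, a preponderance, weight is at least 49): (f) 49 (customs bureau's 82 disregarded) ≥ 49 — meets.
  All elements met. The importer retains the burden for Stage II.2.
Stage II.2 (importer, a preponderance, weight is at least 49): (g) 45 (customs bureau's 11 disregarded) < 49 — fails; (h) 49 (customs bureau's 13 disregarded) ≥ 49 — meets.
  The importer does not carry Stage II.2.
The customs bureau prevails on this issue.
Per-issue: Issue I → importer; Issue II → customs bureau. The importer must prevail on at least one issue; overall, the importer prevails.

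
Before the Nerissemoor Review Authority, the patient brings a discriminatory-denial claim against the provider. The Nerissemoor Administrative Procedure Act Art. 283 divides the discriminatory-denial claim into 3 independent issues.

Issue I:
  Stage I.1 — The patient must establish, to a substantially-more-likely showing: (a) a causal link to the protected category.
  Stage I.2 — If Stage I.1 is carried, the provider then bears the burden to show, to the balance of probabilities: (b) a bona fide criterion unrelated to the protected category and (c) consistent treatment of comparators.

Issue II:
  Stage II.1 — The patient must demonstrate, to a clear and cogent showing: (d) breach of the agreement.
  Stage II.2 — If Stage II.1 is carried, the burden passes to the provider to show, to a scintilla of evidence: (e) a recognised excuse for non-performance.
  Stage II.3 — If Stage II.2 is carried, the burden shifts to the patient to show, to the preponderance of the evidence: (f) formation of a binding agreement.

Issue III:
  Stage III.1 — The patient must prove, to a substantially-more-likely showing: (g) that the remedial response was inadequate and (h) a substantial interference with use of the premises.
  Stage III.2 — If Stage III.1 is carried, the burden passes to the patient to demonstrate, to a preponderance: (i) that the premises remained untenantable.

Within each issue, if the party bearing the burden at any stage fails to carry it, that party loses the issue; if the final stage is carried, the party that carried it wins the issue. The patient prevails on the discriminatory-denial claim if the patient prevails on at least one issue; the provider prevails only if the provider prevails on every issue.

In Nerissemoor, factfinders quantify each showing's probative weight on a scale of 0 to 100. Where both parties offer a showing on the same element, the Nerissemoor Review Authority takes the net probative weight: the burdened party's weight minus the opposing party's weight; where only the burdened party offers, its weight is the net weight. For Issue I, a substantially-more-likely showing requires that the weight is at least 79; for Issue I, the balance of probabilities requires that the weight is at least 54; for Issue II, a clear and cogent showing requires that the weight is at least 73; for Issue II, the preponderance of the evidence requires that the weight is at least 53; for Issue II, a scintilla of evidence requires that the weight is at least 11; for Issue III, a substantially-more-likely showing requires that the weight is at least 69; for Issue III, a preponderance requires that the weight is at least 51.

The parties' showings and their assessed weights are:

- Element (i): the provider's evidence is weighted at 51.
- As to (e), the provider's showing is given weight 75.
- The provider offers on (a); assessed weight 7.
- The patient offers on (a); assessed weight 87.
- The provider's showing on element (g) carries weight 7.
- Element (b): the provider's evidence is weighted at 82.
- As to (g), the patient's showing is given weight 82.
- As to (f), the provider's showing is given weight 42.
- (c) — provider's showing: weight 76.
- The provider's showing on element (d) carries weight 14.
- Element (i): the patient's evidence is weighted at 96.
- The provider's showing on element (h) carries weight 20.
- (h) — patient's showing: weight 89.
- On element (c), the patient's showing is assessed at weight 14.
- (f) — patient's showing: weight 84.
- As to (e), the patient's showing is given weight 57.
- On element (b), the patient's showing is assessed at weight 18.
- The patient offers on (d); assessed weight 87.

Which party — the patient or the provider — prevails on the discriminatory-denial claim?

provider

— Issue I —
Stage I.1 (patient, a substantially-more-likely showing, weight is at least 79): (a) net 87−7=80 ≥ 79 — meets.
  Stage I.1 carried; the burden shifts to the provider.
Stage I.2 (provider, the balance of probabilities, weight is at least 54): (b) net 82−18=64 ≥ 54 — meets; (c) net 76−14=62 ≥ 54 — meets.
  The provider carries the last stage.
Every stage carried; the provider prevails on this issue.
— Issue II —
Stage II.1 (patient, a clear and cogent showing, weight is at least 73): (d) net 87−14=73 ≥ 73 — meets.
  The patient carries Stage II.1; the provider now bears the burden.
Stage II.2 (provider, a scintilla of evidence, weight is at least 11): (e) net 75−57=18 ≥ 11 — meets.
  Stage II.2 carried; the burden shifts to the patient.
Stage II.3 (patient, the preponderance of the evidence, weight is at least 53): (f) net 84−42=42 < 53 — fails.
  The patient does not carry Stage II.3.
So the provider prevails on this issue.
— Issue III —
Stage III.1 (patient, a substantially-more-likely showing, weight is at least 69): (g) net 82−7=75 ≥ 69 — meets; (h) net 89−20=69 ≥ 69 — meets.
  All elements met. The patient retains the burden for Stage III.2.
Stage III.2 (patient, a preponderance, weight is at least 51): (i) net 96−51=45 < 51 — fails.
  The patient does not carry Stage III.2.
The provider prevails on this issue.
Per-issue: Issue I → provider; Issue II → provider; Issue III → provider. The patient must prevail on at least one issue; overall, the provider prevails.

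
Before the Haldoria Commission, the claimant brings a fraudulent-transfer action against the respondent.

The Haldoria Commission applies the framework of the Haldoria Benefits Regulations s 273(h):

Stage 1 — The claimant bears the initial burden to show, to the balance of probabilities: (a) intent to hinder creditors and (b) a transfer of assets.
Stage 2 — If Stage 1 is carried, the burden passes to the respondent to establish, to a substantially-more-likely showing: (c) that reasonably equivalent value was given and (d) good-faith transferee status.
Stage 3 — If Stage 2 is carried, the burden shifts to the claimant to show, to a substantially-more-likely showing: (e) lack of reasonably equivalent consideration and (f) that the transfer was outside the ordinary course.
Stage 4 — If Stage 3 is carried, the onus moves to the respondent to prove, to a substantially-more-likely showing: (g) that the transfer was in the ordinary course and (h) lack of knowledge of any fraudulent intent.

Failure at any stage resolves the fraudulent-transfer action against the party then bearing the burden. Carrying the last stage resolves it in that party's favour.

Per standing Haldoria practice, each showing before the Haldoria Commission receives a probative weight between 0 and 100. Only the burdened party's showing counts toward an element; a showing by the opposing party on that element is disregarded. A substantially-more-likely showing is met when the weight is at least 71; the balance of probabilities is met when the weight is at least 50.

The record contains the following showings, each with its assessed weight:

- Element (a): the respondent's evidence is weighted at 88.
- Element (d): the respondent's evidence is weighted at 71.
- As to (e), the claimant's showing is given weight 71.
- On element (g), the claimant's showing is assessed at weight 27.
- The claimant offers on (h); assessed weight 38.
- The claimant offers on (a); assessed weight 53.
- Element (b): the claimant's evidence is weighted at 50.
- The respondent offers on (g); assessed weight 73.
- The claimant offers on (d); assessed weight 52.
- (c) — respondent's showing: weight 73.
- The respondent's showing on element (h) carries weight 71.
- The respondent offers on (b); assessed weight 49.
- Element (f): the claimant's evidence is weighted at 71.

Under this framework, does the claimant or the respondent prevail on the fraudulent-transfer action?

Stage 1 — burden on claimant; standard: the balance of probabilities (weight is at least 50).
    (a): 53 (respondent's 88 disregarded) ≥ 50 [met]
    (b): 50 (respondent's 49 disregarded) ≥ 50 [met]
  Stage 1 is satisfied; the onus moves to the respondent.
Stage 2 — burden on respondent; standard: a substantially-more-likely showing (weight is at least 71).
    (c): 73 ≥ 71 [met]
    (d): 71 (claimant's 52 disregarded) ≥ 71 [met]
  The respondent carries Stage 2; the claimant now bears the burden.
Stage 3 — burden on claimant; standard: a substantially-more-likely showing (weight is at least 71).
    (e): 71 ≥ 71 [met]
    (f): 71 ≥ 71 [met]
  The claimant carries Stage 3; the respondent now bears the burden.
Stage 4 — burden on respondent; standard: a substantially-more-likely showing (weight is at least 71).
    (g): 73 (claimant's 27 disregarded) ≥ 71 [met]
    (h): 71 (claimant's 38 disregarded) ≥ 71 [met]
  All elements met at the final stage.
With every stage satisfied, the respondent prevails.

respondent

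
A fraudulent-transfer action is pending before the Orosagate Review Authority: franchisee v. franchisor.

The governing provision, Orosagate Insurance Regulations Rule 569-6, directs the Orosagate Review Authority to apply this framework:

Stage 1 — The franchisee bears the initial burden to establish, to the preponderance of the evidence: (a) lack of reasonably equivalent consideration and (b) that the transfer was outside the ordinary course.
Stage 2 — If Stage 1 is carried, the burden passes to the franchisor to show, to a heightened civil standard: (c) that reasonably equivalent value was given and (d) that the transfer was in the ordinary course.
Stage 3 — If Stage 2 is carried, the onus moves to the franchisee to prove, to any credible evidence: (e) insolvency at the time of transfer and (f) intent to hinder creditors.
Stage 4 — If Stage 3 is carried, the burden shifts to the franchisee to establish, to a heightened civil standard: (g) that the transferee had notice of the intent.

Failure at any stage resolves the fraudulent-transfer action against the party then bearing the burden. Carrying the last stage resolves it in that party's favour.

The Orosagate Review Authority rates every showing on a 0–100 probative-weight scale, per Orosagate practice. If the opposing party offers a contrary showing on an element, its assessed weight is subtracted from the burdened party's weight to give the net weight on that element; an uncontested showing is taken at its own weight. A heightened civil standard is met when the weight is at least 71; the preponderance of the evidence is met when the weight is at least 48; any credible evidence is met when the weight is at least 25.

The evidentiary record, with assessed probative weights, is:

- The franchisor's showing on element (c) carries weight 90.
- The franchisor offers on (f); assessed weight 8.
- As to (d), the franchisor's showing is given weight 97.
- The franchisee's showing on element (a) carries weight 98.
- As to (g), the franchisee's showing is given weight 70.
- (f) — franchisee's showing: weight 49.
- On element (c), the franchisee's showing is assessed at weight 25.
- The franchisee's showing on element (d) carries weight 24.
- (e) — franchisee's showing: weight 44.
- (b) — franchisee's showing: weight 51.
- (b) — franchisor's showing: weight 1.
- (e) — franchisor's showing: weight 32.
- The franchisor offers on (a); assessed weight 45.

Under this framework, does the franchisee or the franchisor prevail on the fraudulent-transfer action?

franchisee

At Stage 1 the franchisee must meet the preponderance of the evidence (weight is at least 48): on (a) the weight is 98 less the opposing 45 gives net 53, ≥ 48, so (a) meets the standard; on (b) the weight is 51 less the opposing 1 gives net 50, ≥ 48, so (b) meets the standard.
  Stage 1 is satisfied; the onus moves to the franchisor.
At Stage 2 the franchisor must meet a heightened civil standard (weight is at least 71): on (c) the weight is 90 less the opposing 25 gives net 65, < 71, so (c) does not meet the standard; on (d) the weight is 97 less the opposing 24 gives net 73, which does reach 71, so (d) meets the standard.
  Not every element is met, so the franchisor fails to carry Stage 2.
The franchisee prevails.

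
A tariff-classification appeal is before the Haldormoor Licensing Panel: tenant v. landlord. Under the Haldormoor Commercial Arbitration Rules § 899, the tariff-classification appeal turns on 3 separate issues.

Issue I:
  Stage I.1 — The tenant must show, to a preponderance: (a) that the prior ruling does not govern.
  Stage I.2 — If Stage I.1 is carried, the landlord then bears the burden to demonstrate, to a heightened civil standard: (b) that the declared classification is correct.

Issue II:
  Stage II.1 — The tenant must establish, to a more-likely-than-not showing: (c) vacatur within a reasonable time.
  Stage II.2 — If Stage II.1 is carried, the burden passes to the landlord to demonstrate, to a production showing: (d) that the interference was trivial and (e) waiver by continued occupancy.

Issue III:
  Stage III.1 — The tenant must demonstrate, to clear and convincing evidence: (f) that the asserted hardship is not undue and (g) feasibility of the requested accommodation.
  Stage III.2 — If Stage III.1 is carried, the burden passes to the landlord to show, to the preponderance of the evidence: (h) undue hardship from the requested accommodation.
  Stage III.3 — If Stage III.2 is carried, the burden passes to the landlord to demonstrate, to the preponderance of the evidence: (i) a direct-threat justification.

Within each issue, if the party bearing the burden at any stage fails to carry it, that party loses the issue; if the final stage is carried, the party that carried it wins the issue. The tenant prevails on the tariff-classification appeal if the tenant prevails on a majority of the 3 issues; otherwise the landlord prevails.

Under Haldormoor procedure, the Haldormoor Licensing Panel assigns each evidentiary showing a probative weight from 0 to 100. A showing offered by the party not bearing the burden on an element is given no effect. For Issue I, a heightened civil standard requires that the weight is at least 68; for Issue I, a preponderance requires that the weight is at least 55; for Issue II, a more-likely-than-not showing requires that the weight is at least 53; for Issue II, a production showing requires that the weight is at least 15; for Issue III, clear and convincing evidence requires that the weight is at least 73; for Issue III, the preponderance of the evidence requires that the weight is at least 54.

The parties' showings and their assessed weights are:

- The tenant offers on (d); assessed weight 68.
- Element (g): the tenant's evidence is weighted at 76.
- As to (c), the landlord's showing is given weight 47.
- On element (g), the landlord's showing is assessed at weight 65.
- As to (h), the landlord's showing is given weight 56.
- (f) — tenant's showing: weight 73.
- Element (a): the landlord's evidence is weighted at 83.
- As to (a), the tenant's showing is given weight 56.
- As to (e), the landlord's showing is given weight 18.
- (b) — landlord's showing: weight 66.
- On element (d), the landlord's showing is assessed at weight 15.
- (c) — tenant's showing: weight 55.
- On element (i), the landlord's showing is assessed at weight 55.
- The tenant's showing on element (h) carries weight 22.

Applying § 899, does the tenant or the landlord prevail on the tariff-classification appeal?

landlord

— Issue I —
Stage I.1 — burden on tenant; standard: a preponderance (weight is at least 55).
    (a): 56 (landlord's 83 disregarded) ≥ 55 [met]
  All elements met. The burden passes to the landlord.
Stage I.2 — burden on landlord; standard: a heightened civil standard (weight is at least 68).
    (b): 66 < 68 [not met]
  Not every element is met, so the landlord fails to carry Stage I.2.
The analysis ends at Stage I.2; the tenant prevails on this issue.
— Issue II —
Stage II.1 (tenant, a more-likely-than-not showing, weight is at least 53): (c) 55 (landlord's 47 disregarded) ≥ 53 — meets.
  Stage II.1 carried; the burden shifts to the landlord.
Stage II.2 (landlord, a production showing, weight is at least 15): (d) 15 (tenant's 68 disregarded) ≥ 15 — meets; (e) 18 ≥ 15 — meets.
  Stage II.2 carried; the final stage is satisfied.
All stages carried — the landlord prevails on this issue.
— Issue III —
Stage III.1 (tenant, clear and convincing evidence, weight is at least 73): (f) 73 ≥ 73 — meets; (g) 76 (landlord's 65 disregarded) ≥ 73 — meets.
  The tenant carries Stage III.1; the landlord now bears the burden.
Stage III.2 (landlord, the preponderance of the evidence, weight is at least 54): (h) 56 (tenant's 22 disregarded) ≥ 54 — meets.
  All elements met. The landlord retains the burden for Stage III.3.
Stage III.3 (landlord, the preponderance of the evidence, weight is at least 54): (i) 55 ≥ 54 — meets.
  The landlord carries the last stage.
All stages carried — the landlord prevails on this issue.
Per-issue: Issue I → tenant; Issue II → landlord; Issue III → landlord. The tenant must prevail on a majority of issues; overall, the landlord prevails.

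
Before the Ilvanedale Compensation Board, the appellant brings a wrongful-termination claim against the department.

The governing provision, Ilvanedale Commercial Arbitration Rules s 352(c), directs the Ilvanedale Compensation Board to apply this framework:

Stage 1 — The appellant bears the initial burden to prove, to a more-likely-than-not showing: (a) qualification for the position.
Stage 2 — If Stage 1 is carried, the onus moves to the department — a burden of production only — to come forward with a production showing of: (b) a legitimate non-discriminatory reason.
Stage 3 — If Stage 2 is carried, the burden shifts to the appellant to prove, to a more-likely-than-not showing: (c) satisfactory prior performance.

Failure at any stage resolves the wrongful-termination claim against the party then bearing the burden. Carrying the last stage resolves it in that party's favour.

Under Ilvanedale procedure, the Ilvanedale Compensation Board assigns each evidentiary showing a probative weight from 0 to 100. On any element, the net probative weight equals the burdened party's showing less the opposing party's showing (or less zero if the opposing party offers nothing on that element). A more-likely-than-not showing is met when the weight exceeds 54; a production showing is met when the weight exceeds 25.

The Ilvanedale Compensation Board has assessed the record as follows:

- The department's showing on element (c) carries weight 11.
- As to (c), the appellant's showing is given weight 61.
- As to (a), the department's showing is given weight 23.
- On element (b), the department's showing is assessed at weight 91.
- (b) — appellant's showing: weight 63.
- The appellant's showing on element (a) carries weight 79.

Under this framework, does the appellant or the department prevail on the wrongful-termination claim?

department

Stage 1 (appellant, a more-likely-than-not showing, weight exceeds 54): (a) net 79−23=56 > 54 — meets.
  All elements met. The burden passes to the department.
Stage 2 (department, a production showing, weight exceeds 25): (b) net 91−63=28 > 25 — meets.
  The department carries Stage 2; the appellant now bears the burden.
Stage 3 (appellant, a more-likely-than-not showing, weight exceeds 54): (c) net 61−11=50 ≤ 54 — fails.
  Not every element is met, so the appellant fails to carry Stage 3.
The analysis ends at Stage 3; the department prevails.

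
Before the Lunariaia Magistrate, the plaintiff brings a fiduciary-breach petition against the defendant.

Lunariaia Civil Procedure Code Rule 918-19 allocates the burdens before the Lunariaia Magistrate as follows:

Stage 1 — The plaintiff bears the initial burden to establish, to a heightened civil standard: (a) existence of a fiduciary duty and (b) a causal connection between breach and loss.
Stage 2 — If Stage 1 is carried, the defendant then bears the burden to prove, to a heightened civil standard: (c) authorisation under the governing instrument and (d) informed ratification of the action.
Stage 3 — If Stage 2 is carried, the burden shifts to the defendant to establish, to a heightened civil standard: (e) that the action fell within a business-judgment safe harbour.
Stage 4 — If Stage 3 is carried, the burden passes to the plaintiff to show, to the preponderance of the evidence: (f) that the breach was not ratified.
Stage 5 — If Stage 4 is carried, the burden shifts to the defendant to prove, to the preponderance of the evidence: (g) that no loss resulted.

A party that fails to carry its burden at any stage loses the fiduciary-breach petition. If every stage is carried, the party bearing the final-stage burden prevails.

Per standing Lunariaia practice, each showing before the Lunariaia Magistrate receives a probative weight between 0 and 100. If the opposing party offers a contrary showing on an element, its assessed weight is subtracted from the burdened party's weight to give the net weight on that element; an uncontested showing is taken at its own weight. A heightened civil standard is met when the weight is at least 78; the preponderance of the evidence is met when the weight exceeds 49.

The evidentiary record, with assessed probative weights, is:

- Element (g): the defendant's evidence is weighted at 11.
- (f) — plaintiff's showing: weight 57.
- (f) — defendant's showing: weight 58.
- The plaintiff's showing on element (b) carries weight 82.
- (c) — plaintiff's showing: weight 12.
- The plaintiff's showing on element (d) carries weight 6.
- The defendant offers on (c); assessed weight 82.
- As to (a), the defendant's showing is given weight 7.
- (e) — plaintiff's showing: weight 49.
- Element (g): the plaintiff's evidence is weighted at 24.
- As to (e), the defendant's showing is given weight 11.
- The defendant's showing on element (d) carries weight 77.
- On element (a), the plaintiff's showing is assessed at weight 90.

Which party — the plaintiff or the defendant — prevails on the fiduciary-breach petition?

plaintiff

Stage 1 — burden on plaintiff; standard: a heightened civil standard (weight is at least 78).
    (a): 90 − 7 = 83 ≥ 78 [met]
    (b): 82 ≥ 78 [met]
  All elements met. The burden passes to the defendant.
Stage 2 — burden on defendant; standard: a heightened civil standard (weight is at least 78).
    (c): 82 − 12 = 70 < 78 [not met]
    (d): 77 − 6 = 71 < 78 [not met]
  The defendant does not carry Stage 2.
The analysis ends at Stage 2; the plaintiff prevails.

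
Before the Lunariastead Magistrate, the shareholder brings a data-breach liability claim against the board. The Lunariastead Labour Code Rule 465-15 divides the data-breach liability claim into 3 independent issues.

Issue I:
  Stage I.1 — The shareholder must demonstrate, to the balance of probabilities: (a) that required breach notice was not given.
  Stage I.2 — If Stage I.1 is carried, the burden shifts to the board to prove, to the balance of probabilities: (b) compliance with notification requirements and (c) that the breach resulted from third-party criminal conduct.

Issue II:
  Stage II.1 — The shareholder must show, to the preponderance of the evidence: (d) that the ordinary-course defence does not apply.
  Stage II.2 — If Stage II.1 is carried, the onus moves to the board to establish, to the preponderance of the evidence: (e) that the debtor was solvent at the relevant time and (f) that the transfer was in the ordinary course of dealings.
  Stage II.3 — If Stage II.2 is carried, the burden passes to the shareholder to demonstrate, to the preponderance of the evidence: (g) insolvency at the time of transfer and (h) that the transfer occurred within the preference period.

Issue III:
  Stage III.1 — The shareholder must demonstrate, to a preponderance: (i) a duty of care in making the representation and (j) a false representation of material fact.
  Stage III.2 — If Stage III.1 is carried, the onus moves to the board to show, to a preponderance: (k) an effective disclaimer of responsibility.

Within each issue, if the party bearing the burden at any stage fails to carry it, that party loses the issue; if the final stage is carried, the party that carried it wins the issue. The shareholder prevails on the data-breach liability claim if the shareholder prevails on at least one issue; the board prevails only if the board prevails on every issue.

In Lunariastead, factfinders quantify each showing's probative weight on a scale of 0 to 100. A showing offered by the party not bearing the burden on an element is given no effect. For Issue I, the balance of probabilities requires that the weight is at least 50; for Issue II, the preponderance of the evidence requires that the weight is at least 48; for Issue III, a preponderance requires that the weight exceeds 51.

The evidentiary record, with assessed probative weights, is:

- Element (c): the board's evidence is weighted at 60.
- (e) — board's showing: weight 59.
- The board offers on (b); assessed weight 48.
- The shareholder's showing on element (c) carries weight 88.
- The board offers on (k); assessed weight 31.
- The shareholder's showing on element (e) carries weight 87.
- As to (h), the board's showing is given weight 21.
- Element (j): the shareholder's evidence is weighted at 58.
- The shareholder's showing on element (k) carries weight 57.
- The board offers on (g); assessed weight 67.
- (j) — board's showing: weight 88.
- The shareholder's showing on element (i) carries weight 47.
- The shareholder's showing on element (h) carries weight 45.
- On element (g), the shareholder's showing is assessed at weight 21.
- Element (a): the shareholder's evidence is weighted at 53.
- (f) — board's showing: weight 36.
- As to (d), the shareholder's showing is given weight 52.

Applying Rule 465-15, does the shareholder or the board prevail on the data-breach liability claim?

— Issue I —
At Stage I.1 the shareholder must meet the balance of probabilities (weight is at least 50): on (a) the weight is 53, which does reach 50, so (a) meets the standard.
  The shareholder carries Stage I.1; the board now bears the burden.
At Stage I.2 the board must meet the balance of probabilities (weight is at least 50): on (b) the weight is 48, < 50, so (b) does not meet the standard; on (c) the weight is 60 (the shareholder's 88 is given no effect), ≥ 50, so (c) meets the standard.
  The board does not carry Stage I.2.
The analysis ends at Stage I.2; the shareholder prevails on this issue.
— Issue II —
Stage II.1 — burden on shareholder; standard: the preponderance of the evidence (weight is at least 48).
    (d): 52 ≥ 48 [met]
  Stage II.1 is satisfied; the onus moves to the board.
Stage II.2 — burden on board; standard: the preponderance of the evidence (weight is at least 48).
    (e): 59 (shareholder's 87 disregarded) ≥ 48 [met]
    (f): 36 < 48 [not met]
  The board does not carry Stage II.2.
So the shareholder prevails on this issue.
— Issue III —
Stage III.1 — burden on shareholder; standard: a preponderance (weight exceeds 51).
    (i): 47 ≤ 51 [not met]
    (j): 58 (board's 88 disregarded) > 51 [met]
  Stage III.1 not carried; the shareholder fails its burden.
The board prevails on this issue.
Per-issue: Issue I → shareholder; Issue II → shareholder; Issue III → board. The shareholder must prevail on at least one issue; overall, the shareholder prevails.

shareholder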